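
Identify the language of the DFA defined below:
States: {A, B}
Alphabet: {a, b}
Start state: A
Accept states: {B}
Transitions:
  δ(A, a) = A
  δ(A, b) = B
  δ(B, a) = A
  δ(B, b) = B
Testing a few strings:
  'b' → accept
  'bb' → accept
  'bab' → accept
  'a' → reject
State roles: A=last symbol not b; B=last symbol is b
All strings over {a,b} ending with b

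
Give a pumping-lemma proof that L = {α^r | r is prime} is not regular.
Assume L is regular with pumping length p. Idea: pumping by a suitable count produces a composite length.
Let q be a prime with q ≥ p and choose s = α^q ∈ L. By the pumping lemma, s = xyz with |xy| ≤ p, |y| = k ≥ 1. Take i = q+1: |xy^(q+1)z| = q + q·k = q(1+k). Since q ≥ 2 and 1+k ≥ 2, q(1+k) is composite, so xy^(q+1)z ∉ L.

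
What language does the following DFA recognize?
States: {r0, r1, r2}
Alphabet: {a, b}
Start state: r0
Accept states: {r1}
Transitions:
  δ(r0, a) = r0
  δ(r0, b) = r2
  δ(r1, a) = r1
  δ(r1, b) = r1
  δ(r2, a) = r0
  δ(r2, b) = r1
Testing a few strings:
  'a' → reject
  'babb' → accept
  'bb' → accept
  'aaab' → reject
State roles: r0=no progress toward bb; r1=substring bb seen; r2=one trailing b
All strings over {a,b} containing the substring bb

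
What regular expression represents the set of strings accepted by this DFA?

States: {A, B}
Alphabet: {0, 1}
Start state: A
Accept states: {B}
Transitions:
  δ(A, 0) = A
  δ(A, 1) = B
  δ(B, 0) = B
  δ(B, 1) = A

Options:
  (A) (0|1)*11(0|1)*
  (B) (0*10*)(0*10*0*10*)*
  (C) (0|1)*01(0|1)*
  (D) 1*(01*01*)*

Check each option against the DFA on short strings; one disagreement eliminates an option:
  (A) (0|1)*11(0|1)*: on '1' the DFA goes A → B and accepts (B ∈ Accept), but the regex does not match it → eliminate
  (B) (0*10*)(0*10*0*10*)*: agrees with the DFA on every string of length ≤ 6
  (C) (0|1)*01(0|1)*: on '1' the DFA goes A → B and accepts (B ∈ Accept), but the regex does not match it → eliminate
  (D) 1*(01*01*)*: on ε the DFA stays in A and rejects (A ∉ Accept), but the regex matches it → eliminate
Only (B) is consistent with the DFA.
(B) (0*10*)(0*10*0*10*)*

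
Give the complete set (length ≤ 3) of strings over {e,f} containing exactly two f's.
ff, eff, fef, ffe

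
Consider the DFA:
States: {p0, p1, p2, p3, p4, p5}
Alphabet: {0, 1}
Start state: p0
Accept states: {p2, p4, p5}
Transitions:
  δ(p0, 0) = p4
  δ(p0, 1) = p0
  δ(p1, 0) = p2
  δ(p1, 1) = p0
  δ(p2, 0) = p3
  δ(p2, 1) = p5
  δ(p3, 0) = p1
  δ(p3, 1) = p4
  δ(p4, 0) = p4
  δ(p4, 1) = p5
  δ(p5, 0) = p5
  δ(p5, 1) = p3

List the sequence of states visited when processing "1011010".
read '1': p0 → p0
  read '0': p0 → p4
  read '1': p4 → p5
  read '1': p5 → p3
  read '0': p3 → p1
  read '1': p1 → p0
  read '0': p0 → p4
p0 -> p0 -> p4 -> p5 -> p3 -> p1 -> p0 -> p4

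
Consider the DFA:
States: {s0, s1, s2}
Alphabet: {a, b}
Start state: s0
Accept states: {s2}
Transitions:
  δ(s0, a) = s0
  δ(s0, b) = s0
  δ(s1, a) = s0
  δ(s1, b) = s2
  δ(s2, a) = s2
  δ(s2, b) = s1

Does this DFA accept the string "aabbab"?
Processing string "aabbab":
  s0 --a--> s0
  s0 --a--> s0
  s0 --b--> s0
  s0 --b--> s0
  s0 --a--> s0
  s0 --b--> s0
Final state: s0
Accept states: {s2}
No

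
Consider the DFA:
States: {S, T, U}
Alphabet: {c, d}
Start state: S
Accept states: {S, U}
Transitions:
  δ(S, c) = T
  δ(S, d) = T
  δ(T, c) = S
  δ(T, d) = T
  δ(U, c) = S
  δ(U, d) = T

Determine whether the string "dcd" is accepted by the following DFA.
Processing string "dcd":
  S --d--> T
  T --c--> S
  S --d--> T
Final state: T
Accept states: {S, U}
No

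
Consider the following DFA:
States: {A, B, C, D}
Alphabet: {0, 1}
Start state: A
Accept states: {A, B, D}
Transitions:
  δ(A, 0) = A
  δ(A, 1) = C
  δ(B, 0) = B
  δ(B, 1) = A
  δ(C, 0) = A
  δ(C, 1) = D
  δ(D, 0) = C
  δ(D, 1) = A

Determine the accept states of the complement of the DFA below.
Complement accept states = All states \ Original accept states
= {A, B, C, D} \ {A, B, D}
{C}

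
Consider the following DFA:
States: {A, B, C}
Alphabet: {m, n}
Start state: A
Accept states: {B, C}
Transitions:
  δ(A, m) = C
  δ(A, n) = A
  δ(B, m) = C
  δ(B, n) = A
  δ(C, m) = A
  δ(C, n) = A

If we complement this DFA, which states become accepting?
Complement accept states = All states \ Original accept states
= {A, B, C} \ {B, C}
{A}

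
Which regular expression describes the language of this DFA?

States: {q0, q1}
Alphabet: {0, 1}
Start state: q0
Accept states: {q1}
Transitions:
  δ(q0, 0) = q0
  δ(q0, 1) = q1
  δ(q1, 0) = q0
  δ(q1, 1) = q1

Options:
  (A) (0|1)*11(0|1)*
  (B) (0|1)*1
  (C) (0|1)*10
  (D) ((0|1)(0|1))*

Check each option against the DFA on short strings; one disagreement eliminates an option:
  (A) (0|1)*11(0|1)*: on '1' the DFA goes q0 → q1 and accepts (q1 ∈ Accept), but the regex does not match it → eliminate
  (B) (0|1)*1: agrees with the DFA on every string of length ≤ 6
  (C) (0|1)*10: on '1' the DFA goes q0 → q1 and accepts (q1 ∈ Accept), but the regex does not match it → eliminate
  (D) ((0|1)(0|1))*: on ε the DFA stays in q0 and rejects (q0 ∉ Accept), but the regex matches it → eliminate
Only (B) is consistent with the DFA.
(B) (0|1)*1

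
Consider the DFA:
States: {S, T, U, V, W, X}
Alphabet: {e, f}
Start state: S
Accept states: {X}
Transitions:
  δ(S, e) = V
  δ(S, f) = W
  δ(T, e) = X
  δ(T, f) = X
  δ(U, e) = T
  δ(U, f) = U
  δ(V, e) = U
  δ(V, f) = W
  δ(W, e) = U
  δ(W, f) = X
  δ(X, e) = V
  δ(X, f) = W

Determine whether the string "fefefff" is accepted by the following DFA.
Processing string "fefefff":
  S --f--> W
  W --e--> U
  U --f--> U
  U --e--> T
  T --f--> X
  X --f--> W
  W --f--> X
Final state: X
Accept states: {X}
Yes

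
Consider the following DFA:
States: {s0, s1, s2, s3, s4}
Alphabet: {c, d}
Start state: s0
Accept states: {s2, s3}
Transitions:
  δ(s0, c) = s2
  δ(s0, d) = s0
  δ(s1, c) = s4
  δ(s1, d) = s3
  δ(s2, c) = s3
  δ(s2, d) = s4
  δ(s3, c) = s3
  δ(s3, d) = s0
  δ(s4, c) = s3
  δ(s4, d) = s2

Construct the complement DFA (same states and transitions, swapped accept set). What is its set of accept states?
Complement accept states = All states \ Original accept states
= {s0, s1, s2, s3, s4} \ {s2, s3}
{s0, s1, s4}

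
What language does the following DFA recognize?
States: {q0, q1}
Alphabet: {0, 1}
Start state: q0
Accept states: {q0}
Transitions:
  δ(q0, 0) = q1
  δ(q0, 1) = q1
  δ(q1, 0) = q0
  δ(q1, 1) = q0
Testing a few strings:
  '000' → reject
  '110' → reject
  '11' → accept
  '1' → reject
State roles: q0=even length so far; q1=odd length so far
All binary strings of even length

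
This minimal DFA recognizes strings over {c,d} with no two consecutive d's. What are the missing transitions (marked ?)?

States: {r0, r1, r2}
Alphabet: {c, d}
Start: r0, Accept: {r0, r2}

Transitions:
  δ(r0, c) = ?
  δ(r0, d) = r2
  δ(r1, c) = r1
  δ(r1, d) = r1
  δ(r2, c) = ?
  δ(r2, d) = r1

From the language and accept set, identify what each state tracks — r0: last symbol not d (ok); r1: saw dd (dead); r2: last symbol d (ok).
Each missing δ(q, a) is the state matching the new tracked value after reading a.
δ(r0, c) = r0; δ(r2, c) = r0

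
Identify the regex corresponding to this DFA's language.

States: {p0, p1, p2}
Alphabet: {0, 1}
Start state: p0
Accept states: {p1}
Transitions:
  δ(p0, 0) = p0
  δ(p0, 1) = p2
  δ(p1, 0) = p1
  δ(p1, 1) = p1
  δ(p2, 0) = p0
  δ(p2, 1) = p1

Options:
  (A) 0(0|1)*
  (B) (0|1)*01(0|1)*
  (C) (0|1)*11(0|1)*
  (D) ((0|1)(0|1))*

Check each option against the DFA on short strings; one disagreement eliminates an option:
  (A) 0(0|1)*: on '0' the DFA goes p0 → p0 and rejects (p0 ∉ Accept), but the regex matches it → eliminate
  (B) (0|1)*01(0|1)*: on '01' the DFA goes p0 → p0 → p2 and rejects (p2 ∉ Accept), but the regex matches it → eliminate
  (C) (0|1)*11(0|1)*: agrees with the DFA on every string of length ≤ 6
  (D) ((0|1)(0|1))*: on ε the DFA stays in p0 and rejects (p0 ∉ Accept), but the regex matches it → eliminate
Only (C) is consistent with the DFA.
(C) (0|1)*11(0|1)*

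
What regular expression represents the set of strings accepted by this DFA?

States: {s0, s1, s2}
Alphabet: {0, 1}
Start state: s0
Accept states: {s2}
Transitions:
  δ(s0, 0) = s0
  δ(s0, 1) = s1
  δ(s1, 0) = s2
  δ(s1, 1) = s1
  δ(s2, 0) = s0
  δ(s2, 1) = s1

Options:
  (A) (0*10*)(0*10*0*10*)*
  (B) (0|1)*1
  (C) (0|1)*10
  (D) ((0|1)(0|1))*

Check each option against the DFA on short strings; one disagreement eliminates an option:
  (A) (0*10*)(0*10*0*10*)*: on '1' the DFA goes s0 → s1 and rejects (s1 ∉ Accept), but the regex matches it → eliminate
  (B) (0|1)*1: on '1' the DFA goes s0 → s1 and rejects (s1 ∉ Accept), but the regex matches it → eliminate
  (C) (0|1)*10: agrees with the DFA on every string of length ≤ 6
  (D) ((0|1)(0|1))*: on ε the DFA stays in s0 and rejects (s0 ∉ Accept), but the regex matches it → eliminate
Only (C) is consistent with the DFA.
(C) (0|1)*10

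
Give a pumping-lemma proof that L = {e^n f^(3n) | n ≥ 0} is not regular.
Assume L is regular with pumping length p. Idea: pumping the e-block breaks the 1:3 ratio.
Choose s = e^p f^(3p) (length 4p ≥ p). By the pumping lemma, s = xyz with |xy| ≤ p, |y| > 0, so y = e^k with k ≥ 1. Then xy²z = e^(p+k) f^(3p). For this to be in L we would need 3p = 3(p+k), i.e. 3k = 0, contradicting k ≥ 1. So xy²z ∉ L.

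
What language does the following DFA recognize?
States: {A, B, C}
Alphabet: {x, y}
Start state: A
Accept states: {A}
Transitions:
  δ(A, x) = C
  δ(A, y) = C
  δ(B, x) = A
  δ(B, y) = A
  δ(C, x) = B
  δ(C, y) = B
Testing a few strings:
  'xx' → reject
  'xyx' → accept
  'xy' → reject
  'yx' → reject
State roles: A=length ≡ 0 (mod 3); B=length ≡ 2 (mod 3); C=length ≡ 1 (mod 3)
All strings over {x,y} whose length is a multiple of 3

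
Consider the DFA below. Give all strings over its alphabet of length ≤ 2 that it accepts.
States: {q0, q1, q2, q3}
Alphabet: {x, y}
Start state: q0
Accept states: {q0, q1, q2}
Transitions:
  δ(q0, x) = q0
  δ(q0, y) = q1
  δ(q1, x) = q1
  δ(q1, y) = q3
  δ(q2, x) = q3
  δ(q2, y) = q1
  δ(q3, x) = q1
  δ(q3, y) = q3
ε, x, y, xx, xy, yx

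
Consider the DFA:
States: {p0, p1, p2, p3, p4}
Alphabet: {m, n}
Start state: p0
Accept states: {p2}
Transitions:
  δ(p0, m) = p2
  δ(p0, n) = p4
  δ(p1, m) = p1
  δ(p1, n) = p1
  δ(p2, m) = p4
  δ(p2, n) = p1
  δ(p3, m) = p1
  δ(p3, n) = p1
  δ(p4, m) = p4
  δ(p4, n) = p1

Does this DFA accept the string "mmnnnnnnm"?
Processing string "mmnnnnnnm":
  p0 --m--> p2
  p2 --m--> p4
  p4 --n--> p1
  p1 --n--> p1
  p1 --n--> p1
  p1 --n--> p1
  p1 --n--> p1
  p1 --n--> p1
  p1 --m--> p1
Final state: p1
Accept states: {p2}
No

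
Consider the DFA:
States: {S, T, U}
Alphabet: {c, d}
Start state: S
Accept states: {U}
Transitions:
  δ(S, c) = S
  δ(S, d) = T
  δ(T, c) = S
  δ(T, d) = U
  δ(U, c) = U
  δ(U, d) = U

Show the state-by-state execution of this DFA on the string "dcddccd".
read 'd': S → T
  read 'c': T → S
  read 'd': S → T
  read 'd': T → U
  read 'c': U → U
  read 'c': U → U
  read 'd': U → U
S -> T -> S -> T -> U -> U -> U -> U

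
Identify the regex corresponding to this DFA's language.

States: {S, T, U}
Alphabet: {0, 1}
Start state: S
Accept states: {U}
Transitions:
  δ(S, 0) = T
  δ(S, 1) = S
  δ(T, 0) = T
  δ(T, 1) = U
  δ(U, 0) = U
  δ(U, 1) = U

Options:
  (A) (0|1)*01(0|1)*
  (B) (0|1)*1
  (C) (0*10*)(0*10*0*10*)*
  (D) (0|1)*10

Check each option against the DFA on short strings; one disagreement eliminates an option:
  (A) (0|1)*01(0|1)*: agrees with the DFA on every string of length ≤ 6
  (B) (0|1)*1: on '1' the DFA goes S → S and rejects (S ∉ Accept), but the regex matches it → eliminate
  (C) (0*10*)(0*10*0*10*)*: on '1' the DFA goes S → S and rejects (S ∉ Accept), but the regex matches it → eliminate
  (D) (0|1)*10: on '01' the DFA goes S → T → U and accepts (U ∈ Accept), but the regex does not match it → eliminate
Only (A) is consistent with the DFA.
(A) (0|1)*01(0|1)*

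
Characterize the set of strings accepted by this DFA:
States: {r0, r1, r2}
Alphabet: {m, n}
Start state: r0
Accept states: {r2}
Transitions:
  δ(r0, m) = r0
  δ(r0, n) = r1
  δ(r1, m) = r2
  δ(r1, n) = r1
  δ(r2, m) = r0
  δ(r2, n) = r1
Testing a few strings:
  'n' → reject
  'm' → reject
  'mnn' → reject
  'nm' → accept
State roles: r0=no suffix match; r1=one trailing n; r2=suffix is nm
All strings over {m,n} ending with nm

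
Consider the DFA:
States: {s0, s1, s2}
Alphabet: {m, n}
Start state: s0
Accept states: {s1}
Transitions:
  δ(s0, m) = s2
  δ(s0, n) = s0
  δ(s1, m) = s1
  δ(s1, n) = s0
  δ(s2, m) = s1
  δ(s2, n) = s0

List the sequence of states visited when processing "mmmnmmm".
read 'm': s0 → s2
  read 'm': s2 → s1
  read 'm': s1 → s1
  read 'n': s1 → s0
  read 'm': s0 → s2
  read 'm': s2 → s1
  read 'm': s1 → s1
s0 -> s2 -> s1 -> s1 -> s0 -> s2 -> s1 -> s1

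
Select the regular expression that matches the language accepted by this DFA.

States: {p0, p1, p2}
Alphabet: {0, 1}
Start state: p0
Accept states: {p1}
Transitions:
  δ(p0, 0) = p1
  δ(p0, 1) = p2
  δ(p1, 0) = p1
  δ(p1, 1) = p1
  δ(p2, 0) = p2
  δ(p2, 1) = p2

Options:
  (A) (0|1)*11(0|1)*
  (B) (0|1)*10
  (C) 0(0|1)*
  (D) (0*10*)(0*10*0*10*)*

Check each option against the DFA on short strings; one disagreement eliminates an option:
  (A) (0|1)*11(0|1)*: on '0' the DFA goes p0 → p1 and accepts (p1 ∈ Accept), but the regex does not match it → eliminate
  (B) (0|1)*10: on '0' the DFA goes p0 → p1 and accepts (p1 ∈ Accept), but the regex does not match it → eliminate
  (C) 0(0|1)*: agrees with the DFA on every string of length ≤ 6
  (D) (0*10*)(0*10*0*10*)*: on '0' the DFA goes p0 → p1 and accepts (p1 ∈ Accept), but the regex does not match it → eliminate
Only (C) is consistent with the DFA.
(C) 0(0|1)*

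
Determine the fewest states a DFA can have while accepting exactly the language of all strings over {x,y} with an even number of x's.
By Myhill–Nerode, count the distinguishable equivalence classes: two classes — parity of the count of x's.
2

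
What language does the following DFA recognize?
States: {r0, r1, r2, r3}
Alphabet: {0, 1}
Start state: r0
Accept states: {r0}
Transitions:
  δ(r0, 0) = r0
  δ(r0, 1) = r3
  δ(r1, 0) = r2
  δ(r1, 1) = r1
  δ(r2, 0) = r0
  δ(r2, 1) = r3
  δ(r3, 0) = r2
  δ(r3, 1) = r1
Testing a few strings:
  '00' → accept
  '001' → reject
  '1110' → reject
  '0001' → reject
State roles: r0=value ≡ 0 (mod 4); r1=value ≡ 3 (mod 4); r2=value ≡ 2 (mod 4); r3=value ≡ 1 (mod 4)
All binary strings representing a multiple of 4 (read in base 2; leading zeros allowed and ε counts as 0)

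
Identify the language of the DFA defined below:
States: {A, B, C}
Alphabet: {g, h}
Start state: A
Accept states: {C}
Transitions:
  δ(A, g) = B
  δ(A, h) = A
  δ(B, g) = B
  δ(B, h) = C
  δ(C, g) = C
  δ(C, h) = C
Testing a few strings:
  'ggg' → reject
  'ggh' → accept
  'h' → reject
  'gg' → reject
State roles: A=no g seen yet; B=seen a g, waiting for h; C=substring gh seen
All strings over {g,h} containing the substring gh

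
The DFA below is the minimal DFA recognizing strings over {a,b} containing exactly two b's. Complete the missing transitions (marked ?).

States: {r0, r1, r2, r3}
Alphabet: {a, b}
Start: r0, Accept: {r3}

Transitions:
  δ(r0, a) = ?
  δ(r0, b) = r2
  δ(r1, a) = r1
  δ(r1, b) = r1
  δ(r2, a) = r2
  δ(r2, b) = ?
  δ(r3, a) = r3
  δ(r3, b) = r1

From the language and accept set, identify what each state tracks — r0: zero b's; r1: ≥ three b's (dead); r2: one b; r3: two b's.
Each missing δ(q, a) is the state matching the new tracked value after reading a.
δ(r0, a) = r0; δ(r2, b) = r3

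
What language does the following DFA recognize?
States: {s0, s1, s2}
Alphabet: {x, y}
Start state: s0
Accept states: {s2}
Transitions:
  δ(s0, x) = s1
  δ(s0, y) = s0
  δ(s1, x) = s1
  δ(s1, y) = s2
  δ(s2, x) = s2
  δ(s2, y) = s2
Testing a few strings:
  'x' → reject
  'xy' → accept
  'yyy' → reject
  'yyx' → reject
State roles: s0=no x seen yet; s1=seen a x, waiting for y; s2=substring xy seen
All strings over {x,y} containing the substring xy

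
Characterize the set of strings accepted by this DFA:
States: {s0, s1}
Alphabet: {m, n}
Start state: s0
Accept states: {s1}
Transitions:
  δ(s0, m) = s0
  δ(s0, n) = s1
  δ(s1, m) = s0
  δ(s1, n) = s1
Testing a few strings:
  'mm' → reject
  'm' → reject
  'n' → accept
  'nm' → reject
State roles: s0=last symbol not n; s1=last symbol is n
All strings over {m,n} ending with n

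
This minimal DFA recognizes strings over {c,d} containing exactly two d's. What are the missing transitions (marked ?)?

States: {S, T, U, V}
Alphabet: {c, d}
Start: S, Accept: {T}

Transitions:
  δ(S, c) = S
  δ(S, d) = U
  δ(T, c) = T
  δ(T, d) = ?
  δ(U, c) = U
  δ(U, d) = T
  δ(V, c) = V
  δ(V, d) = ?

From the language and accept set, identify what each state tracks — S: zero d's; T: two d's; U: one d; V: ≥ three d's (dead).
Each missing δ(q, a) is the state matching the new tracked value after reading a.
δ(T, d) = V; δ(V, d) = V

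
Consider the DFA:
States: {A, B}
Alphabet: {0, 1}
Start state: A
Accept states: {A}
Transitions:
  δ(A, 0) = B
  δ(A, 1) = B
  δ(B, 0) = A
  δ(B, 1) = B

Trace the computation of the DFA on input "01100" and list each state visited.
read '0': A → B
  read '1': B → B
  read '1': B → B
  read '0': B → A
  read '0': A → B
A -> B -> B -> B -> A -> B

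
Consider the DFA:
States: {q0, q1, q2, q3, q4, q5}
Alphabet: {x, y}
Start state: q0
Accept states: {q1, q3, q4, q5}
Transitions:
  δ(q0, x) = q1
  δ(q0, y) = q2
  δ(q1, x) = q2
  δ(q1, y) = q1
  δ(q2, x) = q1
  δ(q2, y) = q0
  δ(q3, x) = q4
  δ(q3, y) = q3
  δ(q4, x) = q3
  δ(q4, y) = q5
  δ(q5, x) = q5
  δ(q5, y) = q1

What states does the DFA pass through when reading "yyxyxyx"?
read 'y': q0 → q2
  read 'y': q2 → q0
  read 'x': q0 → q1
  read 'y': q1 → q1
  read 'x': q1 → q2
  read 'y': q2 → q0
  read 'x': q0 → q1
q0 -> q2 -> q0 -> q1 -> q1 -> q2 -> q0 -> q1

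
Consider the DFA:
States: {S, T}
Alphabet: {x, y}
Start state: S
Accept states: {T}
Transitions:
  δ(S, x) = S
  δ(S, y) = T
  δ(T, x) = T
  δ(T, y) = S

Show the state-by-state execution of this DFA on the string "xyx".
read 'x': S → S
  read 'y': S → T
  read 'x': T → T
S -> S -> T -> T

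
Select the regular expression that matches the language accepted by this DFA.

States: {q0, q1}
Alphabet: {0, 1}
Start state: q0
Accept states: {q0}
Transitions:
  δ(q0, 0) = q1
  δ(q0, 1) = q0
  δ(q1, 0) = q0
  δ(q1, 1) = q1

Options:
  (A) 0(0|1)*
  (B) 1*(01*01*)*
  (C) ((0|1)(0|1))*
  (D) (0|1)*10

Check each option against the DFA on short strings; one disagreement eliminates an option:
  (A) 0(0|1)*: on ε the DFA stays in q0 and accepts (q0 ∈ Accept), but the regex does not match it → eliminate
  (B) 1*(01*01*)*: agrees with the DFA on every string of length ≤ 6
  (C) ((0|1)(0|1))*: on '1' the DFA goes q0 → q0 and accepts (q0 ∈ Accept), but the regex does not match it → eliminate
  (D) (0|1)*10: on ε the DFA stays in q0 and accepts (q0 ∈ Accept), but the regex does not match it → eliminate
Only (B) is consistent with the DFA.
(B) 1*(01*01*)*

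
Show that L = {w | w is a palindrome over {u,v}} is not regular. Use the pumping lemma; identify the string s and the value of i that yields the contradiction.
Assume L is regular with pumping length p. Idea: pumping the leading u-block breaks the symmetry.
Choose s = u^p v u^p (a palindrome of length 2p+1 ≥ p). By the pumping lemma, s = xyz with |xy| ≤ p, |y| > 0, so y = u^k with k > 0 (xy lies entirely in the first u^p). Then xy²z = u^(p+k) v u^p, which is not a palindrome since p+k ≠ p.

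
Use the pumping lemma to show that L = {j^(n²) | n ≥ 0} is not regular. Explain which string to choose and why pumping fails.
Assume L is regular with pumping length p. Idea: pumping adds a fixed amount, but gaps between consecutive squares grow.
Choose s = j^(p²) (length p² ≥ p). By the pumping lemma, s = xyz with |xy| ≤ p, |y| > 0, so |y| = k with 1 ≤ k ≤ p. Then |xy²z| = p²+k. Since p² < p²+k ≤ p²+p < (p+1)², the length p²+k lies strictly between consecutive squares, so it is not a perfect square and xy²z ∉ L.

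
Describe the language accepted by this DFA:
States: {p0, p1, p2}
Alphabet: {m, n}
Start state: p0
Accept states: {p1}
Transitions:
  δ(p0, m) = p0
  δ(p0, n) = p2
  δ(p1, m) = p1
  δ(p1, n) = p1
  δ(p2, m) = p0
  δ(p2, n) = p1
Testing a few strings:
  'm' → reject
  'nm' → reject
  'nmmn' → reject
  'mm' → reject
State roles: p0=no progress toward nn; p1=substring nn seen; p2=one trailing n
All strings over {m,n} containing the substring nn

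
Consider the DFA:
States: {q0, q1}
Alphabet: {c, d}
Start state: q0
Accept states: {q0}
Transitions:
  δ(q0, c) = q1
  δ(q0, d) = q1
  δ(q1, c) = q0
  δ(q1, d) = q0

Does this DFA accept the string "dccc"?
Processing string "dccc":
  q0 --d--> q1
  q1 --c--> q0
  q0 --c--> q1
  q1 --c--> q0
Final state: q0
Accept states: {q0}
Yes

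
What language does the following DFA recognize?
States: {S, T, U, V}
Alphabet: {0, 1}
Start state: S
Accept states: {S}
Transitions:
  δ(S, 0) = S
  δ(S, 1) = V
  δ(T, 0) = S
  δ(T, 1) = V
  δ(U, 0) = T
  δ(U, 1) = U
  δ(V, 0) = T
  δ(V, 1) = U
Testing a few strings:
  '11' → reject
  '0000' → accept
  '0111' → reject
  '1' → reject
State roles: S=value ≡ 0 (mod 4); T=value ≡ 2 (mod 4); U=value ≡ 3 (mod 4); V=value ≡ 1 (mod 4)
All binary strings representing a multiple of 4 (read in base 2; leading zeros allowed and ε counts as 0)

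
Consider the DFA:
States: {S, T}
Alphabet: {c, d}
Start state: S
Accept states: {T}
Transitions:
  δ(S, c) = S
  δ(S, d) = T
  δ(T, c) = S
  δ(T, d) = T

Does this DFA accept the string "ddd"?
Processing string "ddd":
  S --d--> T
  T --d--> T
  T --d--> T
Final state: T
Accept states: {T}
Yes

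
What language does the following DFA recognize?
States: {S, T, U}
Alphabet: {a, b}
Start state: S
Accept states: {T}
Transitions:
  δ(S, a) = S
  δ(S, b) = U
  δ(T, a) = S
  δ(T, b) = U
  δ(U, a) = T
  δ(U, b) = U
Testing a few strings:
  'bba' → accept
  'a' → reject
  'aaba' → accept
  'aaa' → reject
State roles: S=no suffix match; T=suffix is ba; U=one trailing b
All strings over {a,b} ending with ba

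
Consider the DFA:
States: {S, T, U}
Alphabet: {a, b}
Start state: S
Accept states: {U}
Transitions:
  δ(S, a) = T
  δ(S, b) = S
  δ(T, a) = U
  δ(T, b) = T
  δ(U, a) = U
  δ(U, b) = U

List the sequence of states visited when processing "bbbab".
read 'b': S → S
  read 'b': S → S
  read 'b': S → S
  read 'a': S → T
  read 'b': T → T
S -> S -> S -> S -> T -> T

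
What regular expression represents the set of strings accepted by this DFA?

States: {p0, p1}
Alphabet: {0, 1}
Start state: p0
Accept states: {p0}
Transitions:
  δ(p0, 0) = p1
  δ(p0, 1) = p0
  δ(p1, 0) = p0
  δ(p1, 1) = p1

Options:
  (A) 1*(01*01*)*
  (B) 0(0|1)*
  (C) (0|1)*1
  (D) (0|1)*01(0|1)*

Check each option against the DFA on short strings; one disagreement eliminates an option:
  (A) 1*(01*01*)*: agrees with the DFA on every string of length ≤ 6
  (B) 0(0|1)*: on ε the DFA stays in p0 and accepts (p0 ∈ Accept), but the regex does not match it → eliminate
  (C) (0|1)*1: on ε the DFA stays in p0 and accepts (p0 ∈ Accept), but the regex does not match it → eliminate
  (D) (0|1)*01(0|1)*: on ε the DFA stays in p0 and accepts (p0 ∈ Accept), but the regex does not match it → eliminate
Only (A) is consistent with the DFA.
(A) 1*(01*01*)*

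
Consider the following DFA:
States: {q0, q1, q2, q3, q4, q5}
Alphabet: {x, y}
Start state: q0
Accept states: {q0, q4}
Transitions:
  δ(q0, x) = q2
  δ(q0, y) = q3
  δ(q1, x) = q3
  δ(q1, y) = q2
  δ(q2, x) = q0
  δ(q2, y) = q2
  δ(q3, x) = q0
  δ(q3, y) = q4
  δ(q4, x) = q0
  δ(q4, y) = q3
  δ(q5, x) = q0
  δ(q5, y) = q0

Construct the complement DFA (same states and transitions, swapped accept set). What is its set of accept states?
Complement accept states = All states \ Original accept states
= {q0, q1, q2, q3, q4, q5} \ {q0, q4}
{q1, q2, q3, q5}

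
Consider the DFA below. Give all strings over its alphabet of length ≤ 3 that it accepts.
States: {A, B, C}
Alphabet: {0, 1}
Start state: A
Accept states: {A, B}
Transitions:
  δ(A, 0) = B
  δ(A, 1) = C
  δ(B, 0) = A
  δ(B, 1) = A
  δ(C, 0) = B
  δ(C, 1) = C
ε, 0, 00, 01, 10, 000, 010, 100, 101, 110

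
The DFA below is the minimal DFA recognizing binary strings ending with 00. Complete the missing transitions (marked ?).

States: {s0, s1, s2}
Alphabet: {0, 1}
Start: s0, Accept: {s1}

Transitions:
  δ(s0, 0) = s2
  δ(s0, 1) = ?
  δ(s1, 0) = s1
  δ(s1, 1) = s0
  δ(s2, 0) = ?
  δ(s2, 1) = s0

From the language and accept set, identify what each state tracks — s0: last symbol not 0; s1: two trailing 0's; s2: one trailing 0.
Each missing δ(q, a) is the state matching the new tracked value after reading a.
δ(s0, 1) = s0; δ(s2, 0) = s1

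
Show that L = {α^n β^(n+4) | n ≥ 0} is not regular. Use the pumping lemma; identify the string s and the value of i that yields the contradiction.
Assume L is regular with pumping length p. Idea: pumping the α-block breaks the fixed offset of 4.
Choose s = α^p β^(p+4) ∈ L. By the pumping lemma, s = xyz with |xy| ≤ p, |y| > 0, so y = α^k with k ≥ 1. Then xy²z = α^(p+k) β^(p+4). For this to be in L we would need p+4 = (p+k)+4, i.e. k = 0, contradicting k ≥ 1. So xy²z ∉ L.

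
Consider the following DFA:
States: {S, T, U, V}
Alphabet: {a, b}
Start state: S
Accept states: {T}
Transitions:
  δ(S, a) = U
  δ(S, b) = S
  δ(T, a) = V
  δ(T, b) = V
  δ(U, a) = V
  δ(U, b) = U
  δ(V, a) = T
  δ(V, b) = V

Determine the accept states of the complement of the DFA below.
Complement accept states = All states \ Original accept states
= {S, T, U, V} \ {T}
{S, U, V}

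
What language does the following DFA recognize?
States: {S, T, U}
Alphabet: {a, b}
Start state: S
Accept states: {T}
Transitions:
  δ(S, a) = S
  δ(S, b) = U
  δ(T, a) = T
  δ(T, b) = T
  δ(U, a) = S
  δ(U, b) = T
Testing a few strings:
  'aaa' → reject
  'baaa' → reject
  'a' → reject
  'ab' → reject
State roles: S=no progress toward bb; T=substring bb seen; U=one trailing b
All strings over {a,b} containing the substring bb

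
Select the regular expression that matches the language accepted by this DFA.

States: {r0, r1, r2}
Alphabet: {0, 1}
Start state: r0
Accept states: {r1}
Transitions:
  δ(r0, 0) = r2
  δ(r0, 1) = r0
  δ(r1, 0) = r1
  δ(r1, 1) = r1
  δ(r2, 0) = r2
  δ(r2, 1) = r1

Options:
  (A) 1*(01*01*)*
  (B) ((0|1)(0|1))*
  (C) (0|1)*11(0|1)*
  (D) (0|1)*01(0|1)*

Check each option against the DFA on short strings; one disagreement eliminates an option:
  (A) 1*(01*01*)*: on ε the DFA stays in r0 and rejects (r0 ∉ Accept), but the regex matches it → eliminate
  (B) ((0|1)(0|1))*: on ε the DFA stays in r0 and rejects (r0 ∉ Accept), but the regex matches it → eliminate
  (C) (0|1)*11(0|1)*: on '01' the DFA goes r0 → r2 → r1 and accepts (r1 ∈ Accept), but the regex does not match it → eliminate
  (D) (0|1)*01(0|1)*: agrees with the DFA on every string of length ≤ 6
Only (D) is consistent with the DFA.
(D) (0|1)*01(0|1)*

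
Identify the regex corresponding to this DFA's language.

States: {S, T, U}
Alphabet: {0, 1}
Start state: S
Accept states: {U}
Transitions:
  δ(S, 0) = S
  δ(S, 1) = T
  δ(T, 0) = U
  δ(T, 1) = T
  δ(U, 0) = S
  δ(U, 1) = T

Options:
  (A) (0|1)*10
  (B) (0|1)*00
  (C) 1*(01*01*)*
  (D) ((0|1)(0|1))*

Check each option against the DFA on short strings; one disagreement eliminates an option:
  (A) (0|1)*10: agrees with the DFA on every string of length ≤ 6
  (B) (0|1)*00: on '00' the DFA goes S → S → S and rejects (S ∉ Accept), but the regex matches it → eliminate
  (C) 1*(01*01*)*: on ε the DFA stays in S and rejects (S ∉ Accept), but the regex matches it → eliminate
  (D) ((0|1)(0|1))*: on ε the DFA stays in S and rejects (S ∉ Accept), but the regex matches it → eliminate
Only (A) is consistent with the DFA.
(A) (0|1)*10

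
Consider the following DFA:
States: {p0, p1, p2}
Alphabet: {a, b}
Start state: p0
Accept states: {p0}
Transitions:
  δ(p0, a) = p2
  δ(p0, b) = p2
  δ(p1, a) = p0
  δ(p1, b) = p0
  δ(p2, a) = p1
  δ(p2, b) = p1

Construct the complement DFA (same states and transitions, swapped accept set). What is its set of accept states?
Complement accept states = All states \ Original accept states
= {p0, p1, p2} \ {p0}
{p1, p2}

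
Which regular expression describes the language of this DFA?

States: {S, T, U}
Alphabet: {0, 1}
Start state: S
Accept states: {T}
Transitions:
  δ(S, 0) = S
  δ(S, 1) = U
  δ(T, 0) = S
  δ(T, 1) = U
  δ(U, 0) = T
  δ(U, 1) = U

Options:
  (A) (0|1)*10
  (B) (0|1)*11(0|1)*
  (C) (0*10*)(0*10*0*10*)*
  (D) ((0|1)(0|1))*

Check each option against the DFA on short strings; one disagreement eliminates an option:
  (A) (0|1)*10: agrees with the DFA on every string of length ≤ 6
  (B) (0|1)*11(0|1)*: on '10' the DFA goes S → U → T and accepts (T ∈ Accept), but the regex does not match it → eliminate
  (C) (0*10*)(0*10*0*10*)*: on '1' the DFA goes S → U and rejects (U ∉ Accept), but the regex matches it → eliminate
  (D) ((0|1)(0|1))*: on ε the DFA stays in S and rejects (S ∉ Accept), but the regex matches it → eliminate
Only (A) is consistent with the DFA.
(A) (0|1)*10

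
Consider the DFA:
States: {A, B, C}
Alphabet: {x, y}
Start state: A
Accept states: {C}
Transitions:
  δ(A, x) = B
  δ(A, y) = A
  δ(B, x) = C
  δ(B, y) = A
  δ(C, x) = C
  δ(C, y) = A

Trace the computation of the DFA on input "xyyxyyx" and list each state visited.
read 'x': A → B
  read 'y': B → A
  read 'y': A → A
  read 'x': A → B
  read 'y': B → A
  read 'y': A → A
  read 'x': A → B
A -> B -> A -> A -> B -> A -> A -> B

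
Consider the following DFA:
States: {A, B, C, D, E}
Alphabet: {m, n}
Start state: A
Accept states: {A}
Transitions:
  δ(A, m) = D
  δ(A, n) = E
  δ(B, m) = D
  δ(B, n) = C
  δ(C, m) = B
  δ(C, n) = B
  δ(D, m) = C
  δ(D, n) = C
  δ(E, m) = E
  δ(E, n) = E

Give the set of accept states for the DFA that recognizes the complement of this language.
Complement accept states = All states \ Original accept states
= {A, B, C, D, E} \ {A}
{B, C, D, E}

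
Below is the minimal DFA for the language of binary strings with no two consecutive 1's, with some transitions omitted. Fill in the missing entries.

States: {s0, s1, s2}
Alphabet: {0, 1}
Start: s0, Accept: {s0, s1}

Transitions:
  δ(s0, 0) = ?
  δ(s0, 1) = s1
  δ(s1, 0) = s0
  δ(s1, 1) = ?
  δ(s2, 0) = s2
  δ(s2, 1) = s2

From the language and accept set, identify what each state tracks — s0: last symbol not 1 (ok); s1: last symbol 1 (ok); s2: saw 11 (dead).
Each missing δ(q, a) is the state matching the new tracked value after reading a.
δ(s0, 0) = s0; δ(s1, 1) = s2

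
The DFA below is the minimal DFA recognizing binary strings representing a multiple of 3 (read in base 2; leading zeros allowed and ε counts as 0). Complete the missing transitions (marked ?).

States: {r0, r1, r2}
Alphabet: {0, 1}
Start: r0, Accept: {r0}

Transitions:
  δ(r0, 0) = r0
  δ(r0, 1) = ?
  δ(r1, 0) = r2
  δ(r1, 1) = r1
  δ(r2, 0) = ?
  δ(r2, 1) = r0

From the language and accept set, identify what each state tracks — r0: value ≡ 0 (mod 3); r1: value ≡ 2 (mod 3); r2: value ≡ 1 (mod 3).
Each missing δ(q, a) is the state matching the new tracked value after reading a.
δ(r0, 1) = r2; δ(r2, 0) = r1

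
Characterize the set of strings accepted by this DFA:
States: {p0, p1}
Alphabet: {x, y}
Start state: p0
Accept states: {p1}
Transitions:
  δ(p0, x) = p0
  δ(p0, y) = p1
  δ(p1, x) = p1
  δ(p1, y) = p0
Testing a few strings:
  'yyy' → accept
  'xx' → reject
  'yx' → accept
  'y' → accept
State roles: p0=even number of y's so far; p1=odd number of y's so far
All strings over {x,y} with an odd number of y's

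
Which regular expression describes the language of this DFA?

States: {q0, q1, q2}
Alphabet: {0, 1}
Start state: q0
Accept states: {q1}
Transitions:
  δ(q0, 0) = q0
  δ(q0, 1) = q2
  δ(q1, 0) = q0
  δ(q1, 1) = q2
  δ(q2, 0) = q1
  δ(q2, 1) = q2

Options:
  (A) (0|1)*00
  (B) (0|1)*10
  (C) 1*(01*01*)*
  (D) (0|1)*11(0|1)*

Check each option against the DFA on short strings; one disagreement eliminates an option:
  (A) (0|1)*00: on '00' the DFA goes q0 → q0 → q0 and rejects (q0 ∉ Accept), but the regex matches it → eliminate
  (B) (0|1)*10: agrees with the DFA on every string of length ≤ 6
  (C) 1*(01*01*)*: on ε the DFA stays in q0 and rejects (q0 ∉ Accept), but the regex matches it → eliminate
  (D) (0|1)*11(0|1)*: on '10' the DFA goes q0 → q2 → q1 and accepts (q1 ∈ Accept), but the regex does not match it → eliminate
Only (B) is consistent with the DFA.
(B) (0|1)*10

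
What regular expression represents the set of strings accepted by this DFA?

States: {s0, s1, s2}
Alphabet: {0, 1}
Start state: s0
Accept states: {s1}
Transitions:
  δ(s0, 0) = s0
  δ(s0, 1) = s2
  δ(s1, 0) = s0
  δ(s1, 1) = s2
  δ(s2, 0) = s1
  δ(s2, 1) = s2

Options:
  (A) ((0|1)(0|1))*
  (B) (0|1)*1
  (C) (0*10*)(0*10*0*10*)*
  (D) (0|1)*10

Check each option against the DFA on short strings; one disagreement eliminates an option:
  (A) ((0|1)(0|1))*: on ε the DFA stays in s0 and rejects (s0 ∉ Accept), but the regex matches it → eliminate
  (B) (0|1)*1: on '1' the DFA goes s0 → s2 and rejects (s2 ∉ Accept), but the regex matches it → eliminate
  (C) (0*10*)(0*10*0*10*)*: on '1' the DFA goes s0 → s2 and rejects (s2 ∉ Accept), but the regex matches it → eliminate
  (D) (0|1)*10: agrees with the DFA on every string of length ≤ 6
Only (D) is consistent with the DFA.
(D) (0|1)*10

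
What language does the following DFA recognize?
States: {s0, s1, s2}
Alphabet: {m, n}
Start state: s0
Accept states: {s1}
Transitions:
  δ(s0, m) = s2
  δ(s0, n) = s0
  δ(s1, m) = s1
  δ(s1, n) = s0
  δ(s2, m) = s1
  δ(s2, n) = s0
Testing a few strings:
  'mm' → accept
  'nnm' → reject
  'nmm' → accept
  'mnn' → reject
State roles: s0=last symbol not m; s1=two trailing m's; s2=one trailing m
All strings over {m,n} ending with mm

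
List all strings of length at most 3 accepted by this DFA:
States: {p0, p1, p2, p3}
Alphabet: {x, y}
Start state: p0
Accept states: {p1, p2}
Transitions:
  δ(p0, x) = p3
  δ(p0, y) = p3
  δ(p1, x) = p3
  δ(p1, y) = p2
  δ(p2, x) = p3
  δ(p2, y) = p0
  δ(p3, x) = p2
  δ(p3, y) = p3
xx, yx, xyx, yyx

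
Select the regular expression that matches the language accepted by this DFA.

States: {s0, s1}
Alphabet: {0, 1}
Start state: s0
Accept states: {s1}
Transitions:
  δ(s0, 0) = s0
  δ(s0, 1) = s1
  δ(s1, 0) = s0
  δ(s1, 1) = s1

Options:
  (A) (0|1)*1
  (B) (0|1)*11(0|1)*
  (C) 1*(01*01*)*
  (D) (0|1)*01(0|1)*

Check each option against the DFA on short strings; one disagreement eliminates an option:
  (A) (0|1)*1: agrees with the DFA on every string of length ≤ 6
  (B) (0|1)*11(0|1)*: on '1' the DFA goes s0 → s1 and accepts (s1 ∈ Accept), but the regex does not match it → eliminate
  (C) 1*(01*01*)*: on ε the DFA stays in s0 and rejects (s0 ∉ Accept), but the regex matches it → eliminate
  (D) (0|1)*01(0|1)*: on '1' the DFA goes s0 → s1 and accepts (s1 ∈ Accept), but the regex does not match it → eliminate
Only (A) is consistent with the DFA.
(A) (0|1)*1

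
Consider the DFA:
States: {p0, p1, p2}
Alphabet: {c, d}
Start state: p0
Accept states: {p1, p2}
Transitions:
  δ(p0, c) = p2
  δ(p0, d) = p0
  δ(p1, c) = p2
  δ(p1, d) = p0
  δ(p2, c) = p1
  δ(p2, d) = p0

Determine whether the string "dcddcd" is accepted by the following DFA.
Processing string "dcddcd":
  p0 --d--> p0
  p0 --c--> p2
  p2 --d--> p0
  p0 --d--> p0
  p0 --c--> p2
  p2 --d--> p0
Final state: p0
Accept states: {p1, p2}
No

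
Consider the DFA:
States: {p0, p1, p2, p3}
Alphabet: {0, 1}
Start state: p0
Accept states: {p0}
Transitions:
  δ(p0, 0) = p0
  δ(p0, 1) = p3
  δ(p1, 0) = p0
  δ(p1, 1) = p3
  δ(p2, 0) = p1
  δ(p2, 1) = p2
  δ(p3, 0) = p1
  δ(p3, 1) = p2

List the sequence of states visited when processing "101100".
read '1': p0 → p3
  read '0': p3 → p1
  read '1': p1 → p3
  read '1': p3 → p2
  read '0': p2 → p1
  read '0': p1 → p0
p0 -> p3 -> p1 -> p3 -> p2 -> p1 -> p0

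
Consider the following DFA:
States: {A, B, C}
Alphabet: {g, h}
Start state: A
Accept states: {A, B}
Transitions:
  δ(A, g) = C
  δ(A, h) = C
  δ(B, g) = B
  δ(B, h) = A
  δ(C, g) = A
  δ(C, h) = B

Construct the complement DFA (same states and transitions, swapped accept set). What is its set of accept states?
Complement accept states = All states \ Original accept states
= {A, B, C} \ {A, B}
{C}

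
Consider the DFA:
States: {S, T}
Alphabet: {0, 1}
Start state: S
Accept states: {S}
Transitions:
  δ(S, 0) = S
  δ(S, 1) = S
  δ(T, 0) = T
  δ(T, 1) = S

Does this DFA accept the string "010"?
Processing string "010":
  S --0--> S
  S --1--> S
  S --0--> S
Final state: S
Accept states: {S}
Yes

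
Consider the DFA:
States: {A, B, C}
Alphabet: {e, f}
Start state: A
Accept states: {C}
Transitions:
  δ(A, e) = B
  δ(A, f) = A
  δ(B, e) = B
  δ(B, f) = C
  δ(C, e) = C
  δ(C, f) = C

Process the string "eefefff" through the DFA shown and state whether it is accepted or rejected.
Processing string "eefefff":
  A --e--> B
  B --e--> B
  B --f--> C
  C --e--> C
  C --f--> C
  C --f--> C
  C --f--> C
Final state: C
Accept states: {C}
Yes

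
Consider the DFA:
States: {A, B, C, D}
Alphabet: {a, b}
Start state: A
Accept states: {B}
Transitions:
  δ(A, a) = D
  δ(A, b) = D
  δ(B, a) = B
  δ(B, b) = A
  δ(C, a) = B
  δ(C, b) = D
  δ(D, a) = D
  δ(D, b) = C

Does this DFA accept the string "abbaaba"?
Processing string "abbaaba":
  A --a--> D
  D --b--> C
  C --b--> D
  D --a--> D
  D --a--> D
  D --b--> C
  C --a--> B
Final state: B
Accept states: {B}
Yes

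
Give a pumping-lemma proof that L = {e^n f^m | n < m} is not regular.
Assume L is regular with pumping length p. Idea: pumping up the e-block makes the e-count reach the f-count.
Choose s = e^p f^(p+1) ∈ L. By the pumping lemma, s = xyz with |xy| ≤ p, |y| > 0, so y = e^k with k ≥ 1. Then xy²z = e^(p+k) f^(p+1). Since p+k ≥ p+1, the number of e's is no longer strictly less than the number of f's, so xy²z ∉ L.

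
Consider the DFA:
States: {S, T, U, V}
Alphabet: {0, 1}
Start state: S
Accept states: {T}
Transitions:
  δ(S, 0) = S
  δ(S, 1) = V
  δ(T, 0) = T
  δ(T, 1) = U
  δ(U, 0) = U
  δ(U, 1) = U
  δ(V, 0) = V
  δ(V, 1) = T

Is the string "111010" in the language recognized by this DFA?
Processing string "111010":
  S --1--> V
  V --1--> T
  T --1--> U
  U --0--> U
  U --1--> U
  U --0--> U
Final state: U
Accept states: {T}
No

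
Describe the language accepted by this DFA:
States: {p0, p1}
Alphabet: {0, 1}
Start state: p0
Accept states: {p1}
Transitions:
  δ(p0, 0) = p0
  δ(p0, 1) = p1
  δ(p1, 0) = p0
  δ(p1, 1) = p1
Testing a few strings:
  '0' → reject
  '10' → reject
  '1' → accept
  '00' → reject
State roles: p0=last symbol not 1; p1=last symbol is 1
All binary strings ending with 1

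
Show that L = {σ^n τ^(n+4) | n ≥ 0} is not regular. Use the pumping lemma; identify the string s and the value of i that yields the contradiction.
Assume L is regular with pumping length p. Idea: pumping the σ-block breaks the fixed offset of 4.
Choose s = σ^p τ^(p+4) ∈ L. By the pumping lemma, s = xyz with |xy| ≤ p, |y| > 0, so y = σ^k with k ≥ 1. Then xy²z = σ^(p+k) τ^(p+4). For this to be in L we would need p+4 = (p+k)+4, i.e. k = 0, contradicting k ≥ 1. So xy²z ∉ L.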